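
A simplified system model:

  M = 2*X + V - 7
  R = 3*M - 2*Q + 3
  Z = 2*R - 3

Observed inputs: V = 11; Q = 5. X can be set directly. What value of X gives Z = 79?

X = 6

Substituting into the M equation gives M = 2*X + 4.
Substituting into the R equation gives R = 6*X + 5.
Z becomes 12*X + 7.
Solve 12*X + 7 = 79: X = (79 - 7) / 12 = 6.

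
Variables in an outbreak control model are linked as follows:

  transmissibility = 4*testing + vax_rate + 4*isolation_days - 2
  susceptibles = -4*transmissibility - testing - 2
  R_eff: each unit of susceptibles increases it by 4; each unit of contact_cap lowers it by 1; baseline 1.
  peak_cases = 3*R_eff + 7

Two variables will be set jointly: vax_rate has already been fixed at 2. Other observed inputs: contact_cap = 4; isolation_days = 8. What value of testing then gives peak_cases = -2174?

With vax_rate held at 2:
Substituting into the transmissibility equation gives transmissibility = 4*testing + 32.
Substituting into the susceptibles equation gives susceptibles = -17*testing - 130.
So R_eff = -68*testing - 523.
So peak_cases = -204*testing - 1562.
Solve -204*testing - 1562 = -2174: testing = (-2174 + 1562) / -204 = 3.

testing = 3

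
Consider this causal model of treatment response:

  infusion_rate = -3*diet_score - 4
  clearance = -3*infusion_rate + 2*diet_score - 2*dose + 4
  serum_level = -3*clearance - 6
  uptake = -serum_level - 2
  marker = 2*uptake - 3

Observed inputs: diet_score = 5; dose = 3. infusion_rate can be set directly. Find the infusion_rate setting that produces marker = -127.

Intervening on infusion_rate fixes its value directly, overriding its dependence on diet_score.
Substituting into the clearance equation gives clearance = -3*infusion_rate + 8.
So serum_level = 9*infusion_rate - 30.
uptake becomes -9*infusion_rate + 28.
Substituting into the marker equation gives marker = -18*infusion_rate + 53.
Solve -18*infusion_rate + 53 = -127: infusion_rate = (-127 - 53) / -18 = 10.

infusion_rate = 10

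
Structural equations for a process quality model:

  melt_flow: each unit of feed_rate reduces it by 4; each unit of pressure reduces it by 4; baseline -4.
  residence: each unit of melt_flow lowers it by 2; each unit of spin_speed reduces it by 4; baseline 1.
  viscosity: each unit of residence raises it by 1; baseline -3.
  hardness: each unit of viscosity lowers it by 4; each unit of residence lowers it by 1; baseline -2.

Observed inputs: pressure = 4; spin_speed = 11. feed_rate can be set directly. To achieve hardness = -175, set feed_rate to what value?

feed_rate = 5

Substituting into the melt_flow equation gives melt_flow = -4*feed_rate - 20.
This gives residence = 8*feed_rate - 3.
Substituting into the viscosity equation gives viscosity = 8*feed_rate - 6.
Substituting into the hardness equation gives hardness = -40*feed_rate + 25.
Solve -40*feed_rate + 25 = -175: feed_rate = (-175 - 25) / -40 = 5.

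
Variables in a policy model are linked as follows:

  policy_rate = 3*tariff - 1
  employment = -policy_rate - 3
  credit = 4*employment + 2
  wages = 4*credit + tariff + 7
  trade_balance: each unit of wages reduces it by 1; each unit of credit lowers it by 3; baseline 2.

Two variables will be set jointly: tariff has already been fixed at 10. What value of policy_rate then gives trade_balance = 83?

policy_rate = 1

With tariff held at 10:
Intervening on policy_rate fixes its value directly, overriding its dependence on tariff.
Substituting into the credit equation gives credit = -4*policy_rate - 10.
Substituting into the wages equation gives wages = -16*policy_rate - 23.
trade_balance becomes 28*policy_rate + 55.
Solve 28*policy_rate + 55 = 83: policy_rate = (83 - 55) / 28 = 1.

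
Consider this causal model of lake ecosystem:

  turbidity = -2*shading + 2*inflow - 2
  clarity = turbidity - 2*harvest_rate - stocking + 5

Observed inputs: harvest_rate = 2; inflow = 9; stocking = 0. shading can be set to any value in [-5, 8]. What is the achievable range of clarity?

1 to 27

Substituting into the turbidity equation gives turbidity = -2*shading + 16.
This gives clarity = -2*shading + 17.
Linear in shading, so extremes are at the endpoints: shading = -5 gives clarity = 27; shading = 8 gives clarity = 1.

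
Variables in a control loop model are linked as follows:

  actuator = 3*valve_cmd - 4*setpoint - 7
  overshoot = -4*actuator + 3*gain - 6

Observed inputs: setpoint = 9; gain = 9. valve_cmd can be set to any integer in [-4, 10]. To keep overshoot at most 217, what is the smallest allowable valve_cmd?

Substituting into the actuator equation gives actuator = 3*valve_cmd - 43.
Substituting into the overshoot equation gives overshoot = -12*valve_cmd + 193.
Require -12*valve_cmd + 193 ≤ 217, so valve_cmd ≥ -2.
The smallest integer in [-4, 10] satisfying this is -2.

valve_cmd = -2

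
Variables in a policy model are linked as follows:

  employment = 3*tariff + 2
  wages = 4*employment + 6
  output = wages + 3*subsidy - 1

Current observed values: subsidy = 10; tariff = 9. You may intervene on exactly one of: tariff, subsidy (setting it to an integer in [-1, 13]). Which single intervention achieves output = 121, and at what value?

set subsidy = 0

Intervening on tariff: output = 12*tariff + 43. Reaching 121 requires tariff = 13/2, not an integer.
Intervening on subsidy: with other inputs at their observed values, output = 3*subsidy + 121. Solving for 121 gives subsidy = 0, within [-1, 13].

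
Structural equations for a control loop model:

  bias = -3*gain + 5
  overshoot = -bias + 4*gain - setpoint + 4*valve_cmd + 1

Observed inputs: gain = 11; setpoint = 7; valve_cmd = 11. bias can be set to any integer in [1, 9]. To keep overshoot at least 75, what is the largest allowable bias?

bias = 7

Intervening on bias fixes its value directly, overriding its dependence on gain.
Substituting into the overshoot equation gives overshoot = -bias + 82.
Require -bias + 82 ≥ 75, so bias ≤ 7.
The largest integer in [1, 9] satisfying this is 7.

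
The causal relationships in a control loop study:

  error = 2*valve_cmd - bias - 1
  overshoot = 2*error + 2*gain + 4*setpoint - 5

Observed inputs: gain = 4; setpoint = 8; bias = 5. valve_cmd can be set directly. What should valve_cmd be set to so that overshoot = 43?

valve_cmd = 5

Substituting into the error equation gives error = 2*valve_cmd - 6.
Substituting into the overshoot equation gives overshoot = 4*valve_cmd + 23.
Solve 4*valve_cmd + 23 = 43: valve_cmd = (43 - 23) / 4 = 5.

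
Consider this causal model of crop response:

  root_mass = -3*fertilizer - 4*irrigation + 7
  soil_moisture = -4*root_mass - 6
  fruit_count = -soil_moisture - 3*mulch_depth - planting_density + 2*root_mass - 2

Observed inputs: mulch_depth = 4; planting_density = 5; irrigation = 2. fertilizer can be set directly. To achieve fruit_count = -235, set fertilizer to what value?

Substituting into the root_mass equation gives root_mass = -3*fertilizer - 1.
soil_moisture becomes 12*fertilizer - 2.
So fruit_count = -18*fertilizer - 19.
Solve -18*fertilizer - 19 = -235: fertilizer = (-235 + 19) / -18 = 12.

fertilizer = 12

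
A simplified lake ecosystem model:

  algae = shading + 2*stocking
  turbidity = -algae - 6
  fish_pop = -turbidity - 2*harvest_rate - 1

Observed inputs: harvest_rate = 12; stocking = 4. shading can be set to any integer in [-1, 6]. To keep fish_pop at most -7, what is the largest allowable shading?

Substituting into the algae equation gives algae = shading + 8.
Substituting into the turbidity equation gives turbidity = -shading - 14.
So fish_pop = shading - 11.
Require shading - 11 ≤ -7, so shading ≤ 4.
The largest integer in [-1, 6] satisfying this is 4.

shading = 4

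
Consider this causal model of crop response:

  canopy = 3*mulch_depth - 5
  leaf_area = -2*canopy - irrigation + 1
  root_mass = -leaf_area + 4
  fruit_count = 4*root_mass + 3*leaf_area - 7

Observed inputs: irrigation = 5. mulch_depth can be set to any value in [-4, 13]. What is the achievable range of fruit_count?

-21 to 81

Substituting into the leaf_area equation gives leaf_area = -6*mulch_depth + 6.
Substituting into the root_mass equation gives root_mass = 6*mulch_depth - 2.
This gives fruit_count = 6*mulch_depth + 3.
Linear in mulch_depth, so extremes are at the endpoints: mulch_depth = -4 gives fruit_count = -21; mulch_depth = 13 gives fruit_count = 81.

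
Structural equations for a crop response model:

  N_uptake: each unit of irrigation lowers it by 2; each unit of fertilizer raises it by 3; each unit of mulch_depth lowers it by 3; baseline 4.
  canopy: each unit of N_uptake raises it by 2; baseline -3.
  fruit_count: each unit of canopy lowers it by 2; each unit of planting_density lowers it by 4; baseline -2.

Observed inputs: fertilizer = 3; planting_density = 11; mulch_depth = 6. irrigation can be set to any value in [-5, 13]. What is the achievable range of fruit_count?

-60 to 84

Substituting into the N_uptake equation gives N_uptake = -2*irrigation - 5.
Substituting into the canopy equation gives canopy = -4*irrigation - 13.
fruit_count becomes 8*irrigation - 20.
Linear in irrigation, so extremes are at the endpoints: irrigation = -5 gives fruit_count = -60; irrigation = 13 gives fruit_count = 84.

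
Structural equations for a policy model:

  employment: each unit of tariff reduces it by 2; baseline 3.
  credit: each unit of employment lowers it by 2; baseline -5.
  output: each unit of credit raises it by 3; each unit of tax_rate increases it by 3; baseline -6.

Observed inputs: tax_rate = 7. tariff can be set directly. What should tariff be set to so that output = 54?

tariff = 6

Substituting into the credit equation gives credit = 4*tariff - 11.
Substituting into the output equation gives output = 12*tariff - 18.
Solve 12*tariff - 18 = 54: tariff = (54 + 18) / 12 = 6.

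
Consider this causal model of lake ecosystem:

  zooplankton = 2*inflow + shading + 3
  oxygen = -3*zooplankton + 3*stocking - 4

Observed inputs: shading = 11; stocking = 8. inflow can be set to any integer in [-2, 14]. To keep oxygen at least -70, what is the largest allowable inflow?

Substituting into the zooplankton equation gives zooplankton = 2*inflow + 14.
Substituting into the oxygen equation gives oxygen = -6*inflow - 22.
Require -6*inflow - 22 ≥ -70, so inflow ≤ 8.
The largest integer in [-2, 14] satisfying this is 8.

inflow = 8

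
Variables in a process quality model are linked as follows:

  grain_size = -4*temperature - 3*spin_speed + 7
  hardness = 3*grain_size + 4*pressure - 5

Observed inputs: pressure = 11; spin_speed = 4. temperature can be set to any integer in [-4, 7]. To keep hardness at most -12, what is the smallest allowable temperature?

Substituting into the grain_size equation gives grain_size = -4*temperature - 5.
Substituting into the hardness equation gives hardness = -12*temperature + 24.
Require -12*temperature + 24 ≤ -12, so temperature ≥ 3.
The smallest integer in [-4, 7] satisfying this is 3.

temperature = 3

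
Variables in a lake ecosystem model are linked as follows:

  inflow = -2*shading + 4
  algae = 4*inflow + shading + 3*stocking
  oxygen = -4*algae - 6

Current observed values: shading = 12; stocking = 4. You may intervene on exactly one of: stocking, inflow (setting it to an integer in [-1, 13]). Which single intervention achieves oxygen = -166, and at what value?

set inflow = 4

Intervening on stocking: oxygen = -12*stocking + 266. Reaching -166 requires stocking = 36, outside [-1, 13].
Intervening on inflow: with other inputs at their observed values, oxygen = -16*inflow - 102. Solving for -166 gives inflow = 4, within [-1, 13].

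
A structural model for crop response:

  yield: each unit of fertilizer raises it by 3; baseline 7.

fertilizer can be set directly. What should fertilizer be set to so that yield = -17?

Solve 3*fertilizer + 7 = -17: fertilizer = (-17 - 7) / 3 = -8.

fertilizer = -8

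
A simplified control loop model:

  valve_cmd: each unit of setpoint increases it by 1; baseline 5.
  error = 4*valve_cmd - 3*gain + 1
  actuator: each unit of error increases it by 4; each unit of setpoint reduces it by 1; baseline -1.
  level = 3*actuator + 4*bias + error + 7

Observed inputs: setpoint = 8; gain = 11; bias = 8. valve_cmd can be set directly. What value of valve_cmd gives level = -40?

Intervening on valve_cmd fixes its value directly, overriding its dependence on setpoint.
Substituting into the error equation gives error = 4*valve_cmd - 32.
This gives actuator = 16*valve_cmd - 137.
level becomes 52*valve_cmd - 404.
Solve 52*valve_cmd - 404 = -40: valve_cmd = (-40 + 404) / 52 = 7.

valve_cmd = 7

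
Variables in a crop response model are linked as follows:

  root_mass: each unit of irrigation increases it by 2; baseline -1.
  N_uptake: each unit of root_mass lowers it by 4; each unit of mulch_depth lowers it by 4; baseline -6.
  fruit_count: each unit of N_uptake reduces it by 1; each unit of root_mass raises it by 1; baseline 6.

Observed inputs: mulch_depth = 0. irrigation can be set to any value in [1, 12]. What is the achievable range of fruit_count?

17 to 127

Substituting into the N_uptake equation gives N_uptake = -8*irrigation - 2.
This gives fruit_count = 10*irrigation + 7.
Linear in irrigation, so extremes are at the endpoints: irrigation = 1 gives fruit_count = 17; irrigation = 12 gives fruit_count = 127.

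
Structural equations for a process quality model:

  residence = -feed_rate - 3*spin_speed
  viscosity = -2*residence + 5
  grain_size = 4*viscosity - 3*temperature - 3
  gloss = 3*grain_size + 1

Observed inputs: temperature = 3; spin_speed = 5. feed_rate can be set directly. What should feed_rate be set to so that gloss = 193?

Substituting into the residence equation gives residence = -feed_rate - 15.
Substituting into the viscosity equation gives viscosity = 2*feed_rate + 35.
This gives grain_size = 8*feed_rate + 128.
gloss becomes 24*feed_rate + 385.
Solve 24*feed_rate + 385 = 193: feed_rate = (193 - 385) / 24 = -8.

feed_rate = -8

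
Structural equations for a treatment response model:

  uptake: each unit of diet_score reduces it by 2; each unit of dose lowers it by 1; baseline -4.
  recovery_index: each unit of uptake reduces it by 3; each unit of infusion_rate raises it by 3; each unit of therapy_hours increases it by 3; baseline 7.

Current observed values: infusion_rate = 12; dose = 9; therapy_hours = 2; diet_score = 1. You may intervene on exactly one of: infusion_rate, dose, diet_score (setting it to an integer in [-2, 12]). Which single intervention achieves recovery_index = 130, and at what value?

set diet_score = 7

Intervening on infusion_rate: recovery_index = 3*infusion_rate + 58. Reaching 130 requires infusion_rate = 24, outside [-2, 12].
Intervening on dose: recovery_index = 3*dose + 67. Reaching 130 requires dose = 21, outside [-2, 12].
Intervening on diet_score: with other inputs at their observed values, recovery_index = 6*diet_score + 88. Solving for 130 gives diet_score = 7, within [-2, 12].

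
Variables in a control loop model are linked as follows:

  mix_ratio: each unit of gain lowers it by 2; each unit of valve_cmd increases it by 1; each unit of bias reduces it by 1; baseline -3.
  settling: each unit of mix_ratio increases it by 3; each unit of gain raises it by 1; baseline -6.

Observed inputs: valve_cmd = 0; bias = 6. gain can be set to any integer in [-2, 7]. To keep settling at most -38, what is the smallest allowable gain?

gain = 1

Substituting into the mix_ratio equation gives mix_ratio = -2*gain - 9.
Substituting into the settling equation gives settling = -5*gain - 33.
Require -5*gain - 33 ≤ -38, so gain ≥ 1.
The smallest integer in [-2, 7] satisfying this is 1.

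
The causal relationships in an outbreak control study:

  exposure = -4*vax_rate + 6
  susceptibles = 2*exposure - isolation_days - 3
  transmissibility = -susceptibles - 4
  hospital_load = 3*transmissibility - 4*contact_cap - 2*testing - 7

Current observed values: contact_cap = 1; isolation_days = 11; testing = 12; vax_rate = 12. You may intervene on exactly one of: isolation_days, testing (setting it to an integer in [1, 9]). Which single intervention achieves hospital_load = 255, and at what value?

Intervening on isolation_days: hospital_load = 3*isolation_days + 214. Reaching 255 requires isolation_days = 41/3, not an integer.
Intervening on testing: with other inputs at their observed values, hospital_load = -2*testing + 271. Solving for 255 gives testing = 8, within [1, 9].

set testing = 8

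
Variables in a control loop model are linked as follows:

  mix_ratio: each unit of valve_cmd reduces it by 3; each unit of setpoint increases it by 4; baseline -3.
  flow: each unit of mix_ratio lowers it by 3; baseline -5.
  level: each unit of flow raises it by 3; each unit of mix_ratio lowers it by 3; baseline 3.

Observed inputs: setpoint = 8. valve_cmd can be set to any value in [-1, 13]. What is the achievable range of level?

Substituting into the mix_ratio equation gives mix_ratio = -3*valve_cmd + 29.
flow becomes 9*valve_cmd - 92.
This gives level = 36*valve_cmd - 360.
Linear in valve_cmd, so extremes are at the endpoints: valve_cmd = -1 gives level = -396; valve_cmd = 13 gives level = 108.

-396 to 108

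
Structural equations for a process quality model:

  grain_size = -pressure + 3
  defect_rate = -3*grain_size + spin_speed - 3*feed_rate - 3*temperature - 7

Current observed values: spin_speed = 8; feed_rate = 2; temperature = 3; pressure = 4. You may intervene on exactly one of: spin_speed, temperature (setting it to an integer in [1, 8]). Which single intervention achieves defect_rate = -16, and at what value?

Intervening on spin_speed: with other inputs at their observed values, defect_rate = spin_speed - 19. Solving for -16 gives spin_speed = 3, within [1, 8].
Intervening on temperature: defect_rate = -3*temperature - 2. Reaching -16 requires temperature = 14/3, not an integer.

set spin_speed = 3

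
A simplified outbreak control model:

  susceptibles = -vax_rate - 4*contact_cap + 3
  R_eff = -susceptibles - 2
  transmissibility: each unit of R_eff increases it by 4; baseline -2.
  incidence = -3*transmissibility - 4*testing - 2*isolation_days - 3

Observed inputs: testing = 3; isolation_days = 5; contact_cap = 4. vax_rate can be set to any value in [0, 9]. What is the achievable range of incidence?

-259 to -151

Substituting into the susceptibles equation gives susceptibles = -vax_rate - 13.
So R_eff = vax_rate + 11.
So transmissibility = 4*vax_rate + 42.
incidence becomes -12*vax_rate - 151.
Linear in vax_rate, so extremes are at the endpoints: vax_rate = 0 gives incidence = -151; vax_rate = 9 gives incidence = -259.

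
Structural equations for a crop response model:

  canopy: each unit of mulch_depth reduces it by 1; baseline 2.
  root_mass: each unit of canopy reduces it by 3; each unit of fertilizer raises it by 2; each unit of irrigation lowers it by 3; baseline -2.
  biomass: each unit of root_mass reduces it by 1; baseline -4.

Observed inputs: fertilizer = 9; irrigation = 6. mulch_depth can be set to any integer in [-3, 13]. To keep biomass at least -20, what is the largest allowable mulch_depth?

Substituting into the root_mass equation gives root_mass = 3*mulch_depth - 8.
Substituting into the biomass equation gives biomass = -3*mulch_depth + 4.
Require -3*mulch_depth + 4 ≥ -20, so mulch_depth ≤ 8.
The largest integer in [-3, 13] satisfying this is 8.

mulch_depth = 8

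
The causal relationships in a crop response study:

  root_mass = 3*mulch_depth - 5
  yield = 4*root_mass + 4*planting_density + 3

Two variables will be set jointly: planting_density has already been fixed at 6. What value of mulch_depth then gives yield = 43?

With planting_density held at 6:
Substituting into the yield equation gives yield = 12*mulch_depth + 7.
Solve 12*mulch_depth + 7 = 43: mulch_depth = (43 - 7) / 12 = 3.

mulch_depth = 3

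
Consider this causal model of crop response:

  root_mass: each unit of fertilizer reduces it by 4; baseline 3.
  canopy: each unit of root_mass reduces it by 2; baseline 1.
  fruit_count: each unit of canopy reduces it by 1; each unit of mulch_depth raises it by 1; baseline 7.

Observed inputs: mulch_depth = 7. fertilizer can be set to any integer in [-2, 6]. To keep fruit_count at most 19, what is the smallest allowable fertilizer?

Substituting into the canopy equation gives canopy = 8*fertilizer - 5.
This gives fruit_count = -8*fertilizer + 19.
Require -8*fertilizer + 19 ≤ 19, so fertilizer ≥ 0.
The smallest integer in [-2, 6] satisfying this is 0.

fertilizer = 0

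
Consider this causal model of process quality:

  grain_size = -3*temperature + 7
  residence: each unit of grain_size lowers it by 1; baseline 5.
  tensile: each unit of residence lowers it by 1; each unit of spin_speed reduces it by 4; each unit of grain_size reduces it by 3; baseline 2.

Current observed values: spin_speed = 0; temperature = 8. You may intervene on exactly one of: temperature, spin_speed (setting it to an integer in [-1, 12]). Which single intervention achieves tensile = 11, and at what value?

set spin_speed = 5

Intervening on temperature: tensile = 6*temperature - 17. Reaching 11 requires temperature = 14/3, not an integer.
Intervening on spin_speed: with other inputs at their observed values, tensile = -4*spin_speed + 31. Solving for 11 gives spin_speed = 5, within [-1, 12].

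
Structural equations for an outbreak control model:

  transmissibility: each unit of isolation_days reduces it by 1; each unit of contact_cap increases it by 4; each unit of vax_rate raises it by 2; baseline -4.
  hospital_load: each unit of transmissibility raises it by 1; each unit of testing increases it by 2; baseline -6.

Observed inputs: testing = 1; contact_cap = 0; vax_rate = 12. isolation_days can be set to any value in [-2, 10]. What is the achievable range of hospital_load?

Substituting into the transmissibility equation gives transmissibility = -isolation_days + 20.
Substituting into the hospital_load equation gives hospital_load = -isolation_days + 16.
Linear in isolation_days, so extremes are at the endpoints: isolation_days = -2 gives hospital_load = 18; isolation_days = 10 gives hospital_load = 6.

6 to 18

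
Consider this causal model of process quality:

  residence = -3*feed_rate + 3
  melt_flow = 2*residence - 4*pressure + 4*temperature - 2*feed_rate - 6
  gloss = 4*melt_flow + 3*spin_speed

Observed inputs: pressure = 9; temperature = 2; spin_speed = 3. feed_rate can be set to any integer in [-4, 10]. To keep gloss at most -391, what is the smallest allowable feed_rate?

Substituting into the melt_flow equation gives melt_flow = -8*feed_rate - 28.
So gloss = -32*feed_rate - 103.
Require -32*feed_rate - 103 ≤ -391, so feed_rate ≥ 9.
The smallest integer in [-4, 10] satisfying this is 9.

feed_rate = 9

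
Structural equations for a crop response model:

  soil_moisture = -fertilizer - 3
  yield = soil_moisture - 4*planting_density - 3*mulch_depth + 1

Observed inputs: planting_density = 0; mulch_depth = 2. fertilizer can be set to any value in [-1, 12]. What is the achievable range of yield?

Substituting into the yield equation gives yield = -fertilizer - 8.
Linear in fertilizer, so extremes are at the endpoints: fertilizer = -1 gives yield = -7; fertilizer = 12 gives yield = -20.

-20 to -7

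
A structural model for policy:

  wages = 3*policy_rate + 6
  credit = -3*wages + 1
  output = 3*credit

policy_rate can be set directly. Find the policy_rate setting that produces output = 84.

Substituting into the credit equation gives credit = -9*policy_rate - 17.
output becomes -27*policy_rate - 51.
Solve -27*policy_rate - 51 = 84: policy_rate = (84 + 51) / -27 = -5.

policy_rate = -5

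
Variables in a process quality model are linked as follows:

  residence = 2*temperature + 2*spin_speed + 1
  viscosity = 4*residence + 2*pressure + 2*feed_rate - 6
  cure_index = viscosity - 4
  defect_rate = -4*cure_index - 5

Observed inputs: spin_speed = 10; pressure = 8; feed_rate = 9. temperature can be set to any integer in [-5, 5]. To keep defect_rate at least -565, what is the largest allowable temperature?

temperature = 4

Substituting into the residence equation gives residence = 2*temperature + 21.
So viscosity = 8*temperature + 112.
So cure_index = 8*temperature + 108.
Substituting into the defect_rate equation gives defect_rate = -32*temperature - 437.
Require -32*temperature - 437 ≥ -565, so temperature ≤ 4.
The largest integer in [-5, 5] satisfying this is 4.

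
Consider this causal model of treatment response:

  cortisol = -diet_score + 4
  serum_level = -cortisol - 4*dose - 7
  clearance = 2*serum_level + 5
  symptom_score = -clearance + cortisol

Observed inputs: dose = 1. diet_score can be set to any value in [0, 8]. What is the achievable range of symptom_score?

Substituting into the serum_level equation gives serum_level = diet_score - 15.
Substituting into the clearance equation gives clearance = 2*diet_score - 25.
So symptom_score = -3*diet_score + 29.
Linear in diet_score, so extremes are at the endpoints: diet_score = 0 gives symptom_score = 29; diet_score = 8 gives symptom_score = 5.

5 to 29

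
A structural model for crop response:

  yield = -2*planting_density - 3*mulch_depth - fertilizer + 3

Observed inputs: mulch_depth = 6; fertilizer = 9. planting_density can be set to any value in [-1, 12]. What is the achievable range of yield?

Substituting into the yield equation gives yield = -2*planting_density - 24.
Linear in planting_density, so extremes are at the endpoints: planting_density = -1 gives yield = -22; planting_density = 12 gives yield = -48.

-48 to -22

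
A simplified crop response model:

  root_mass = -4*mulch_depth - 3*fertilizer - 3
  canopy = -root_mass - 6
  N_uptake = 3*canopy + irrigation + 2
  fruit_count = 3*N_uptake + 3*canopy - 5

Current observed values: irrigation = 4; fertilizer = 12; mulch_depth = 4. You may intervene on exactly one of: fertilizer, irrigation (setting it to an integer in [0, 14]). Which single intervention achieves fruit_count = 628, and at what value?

set irrigation = 13

Intervening on fertilizer: fruit_count = 36*fertilizer + 169. Reaching 628 requires fertilizer = 51/4, not an integer.
Intervening on irrigation: with other inputs at their observed values, fruit_count = 3*irrigation + 589. Solving for 628 gives irrigation = 13, within [0, 14].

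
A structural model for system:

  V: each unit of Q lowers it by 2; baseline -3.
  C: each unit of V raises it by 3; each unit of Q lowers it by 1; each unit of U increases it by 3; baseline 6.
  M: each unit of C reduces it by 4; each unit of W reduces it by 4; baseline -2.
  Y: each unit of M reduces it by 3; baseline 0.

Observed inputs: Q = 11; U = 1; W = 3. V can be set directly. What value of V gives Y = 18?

V = 0

Intervening on V fixes its value directly, overriding its dependence on Q.
Substituting into the C equation gives C = 3*V - 2.
Substituting into the M equation gives M = -12*V - 6.
Y becomes 36*V + 18.
Solve 36*V + 18 = 18: V = (18 - 18) / 36 = 0.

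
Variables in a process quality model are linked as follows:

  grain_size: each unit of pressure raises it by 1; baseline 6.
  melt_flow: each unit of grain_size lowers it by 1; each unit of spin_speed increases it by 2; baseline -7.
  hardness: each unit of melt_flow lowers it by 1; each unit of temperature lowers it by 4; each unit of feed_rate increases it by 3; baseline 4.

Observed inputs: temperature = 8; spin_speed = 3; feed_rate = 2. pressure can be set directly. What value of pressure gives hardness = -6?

Substituting into the melt_flow equation gives melt_flow = -pressure - 7.
Substituting into the hardness equation gives hardness = pressure - 15.
Solve pressure - 15 = -6: pressure = (-6 + 15) / 1 = 9.

pressure = 9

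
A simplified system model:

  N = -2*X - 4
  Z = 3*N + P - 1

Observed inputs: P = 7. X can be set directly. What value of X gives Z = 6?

Substituting into the Z equation gives Z = -6*X - 6.
Solve -6*X - 6 = 6: X = (6 + 6) / -6 = -2.

X = -2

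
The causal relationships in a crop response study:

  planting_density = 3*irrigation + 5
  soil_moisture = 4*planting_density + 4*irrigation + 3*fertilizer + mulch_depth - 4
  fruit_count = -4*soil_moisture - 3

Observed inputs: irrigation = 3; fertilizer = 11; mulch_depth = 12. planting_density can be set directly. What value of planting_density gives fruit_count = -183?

Intervening on planting_density fixes its value directly, overriding its dependence on irrigation.
Substituting into the soil_moisture equation gives soil_moisture = 4*planting_density + 53.
fruit_count becomes -16*planting_density - 215.
Solve -16*planting_density - 215 = -183: planting_density = (-183 + 215) / -16 = -2.

planting_density = -2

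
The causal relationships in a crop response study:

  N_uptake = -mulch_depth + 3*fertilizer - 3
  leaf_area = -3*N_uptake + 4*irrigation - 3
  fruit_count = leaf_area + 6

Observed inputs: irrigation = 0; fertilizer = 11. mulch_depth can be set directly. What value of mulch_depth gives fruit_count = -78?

Substituting into the N_uptake equation gives N_uptake = -mulch_depth + 30.
leaf_area becomes 3*mulch_depth - 93.
This gives fruit_count = 3*mulch_depth - 87.
Solve 3*mulch_depth - 87 = -78: mulch_depth = (-78 + 87) / 3 = 3.

mulch_depth = 3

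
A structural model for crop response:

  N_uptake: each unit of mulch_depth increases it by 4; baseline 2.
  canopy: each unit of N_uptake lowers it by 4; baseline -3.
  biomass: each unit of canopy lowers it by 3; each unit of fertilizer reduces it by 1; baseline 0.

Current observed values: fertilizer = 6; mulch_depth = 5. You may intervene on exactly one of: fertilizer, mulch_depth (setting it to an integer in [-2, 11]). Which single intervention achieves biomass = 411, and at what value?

Intervening on fertilizer: biomass = -fertilizer + 273. Reaching 411 requires fertilizer = -138, outside [-2, 11].
Intervening on mulch_depth: with other inputs at their observed values, biomass = 48*mulch_depth + 27. Solving for 411 gives mulch_depth = 8, within [-2, 11].

set mulch_depth = 8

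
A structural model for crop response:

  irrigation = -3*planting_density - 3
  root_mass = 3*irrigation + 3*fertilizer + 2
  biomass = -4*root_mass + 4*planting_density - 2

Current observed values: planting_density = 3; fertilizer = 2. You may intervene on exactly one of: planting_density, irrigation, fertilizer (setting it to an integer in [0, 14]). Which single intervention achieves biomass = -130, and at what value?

set irrigation = 9

Intervening on planting_density: biomass = 40*planting_density + 2. Reaching -130 requires planting_density = -33/10, not an integer.
Intervening on irrigation: with other inputs at their observed values, biomass = -12*irrigation - 22. Solving for -130 gives irrigation = 9, within [0, 14].
Intervening on fertilizer: biomass = -12*fertilizer + 146. Reaching -130 requires fertilizer = 23, outside [0, 14].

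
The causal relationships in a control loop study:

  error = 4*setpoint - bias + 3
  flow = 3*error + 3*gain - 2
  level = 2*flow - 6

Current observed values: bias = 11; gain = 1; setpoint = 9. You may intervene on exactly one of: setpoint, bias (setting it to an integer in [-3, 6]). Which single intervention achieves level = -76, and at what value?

Intervening on setpoint: with other inputs at their observed values, level = 24*setpoint - 52. Solving for -76 gives setpoint = -1, within [-3, 6].
Intervening on bias: level = -6*bias + 230. Reaching -76 requires bias = 51, outside [-3, 6].

set setpoint = -1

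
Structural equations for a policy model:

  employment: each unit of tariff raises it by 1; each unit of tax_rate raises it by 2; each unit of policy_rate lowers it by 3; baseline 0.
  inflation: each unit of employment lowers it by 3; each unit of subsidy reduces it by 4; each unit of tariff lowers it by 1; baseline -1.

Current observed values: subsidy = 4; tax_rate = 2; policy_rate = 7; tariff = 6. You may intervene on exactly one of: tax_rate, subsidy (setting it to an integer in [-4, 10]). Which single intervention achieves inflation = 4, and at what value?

Intervening on tax_rate: with other inputs at their observed values, inflation = -6*tax_rate + 22. Solving for 4 gives tax_rate = 3, within [-4, 10].
Intervening on subsidy: inflation = -4*subsidy + 26. Reaching 4 requires subsidy = 11/2, not an integer.

set tax_rate = 3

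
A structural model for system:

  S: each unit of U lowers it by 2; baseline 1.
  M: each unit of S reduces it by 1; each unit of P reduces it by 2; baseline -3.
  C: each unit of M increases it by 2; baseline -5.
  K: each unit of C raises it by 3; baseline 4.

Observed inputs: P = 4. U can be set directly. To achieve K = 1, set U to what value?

Substituting into the M equation gives M = 2*U - 12.
Substituting into the C equation gives C = 4*U - 29.
Substituting into the K equation gives K = 12*U - 83.
Solve 12*U - 83 = 1: U = (1 + 83) / 12 = 7.

U = 7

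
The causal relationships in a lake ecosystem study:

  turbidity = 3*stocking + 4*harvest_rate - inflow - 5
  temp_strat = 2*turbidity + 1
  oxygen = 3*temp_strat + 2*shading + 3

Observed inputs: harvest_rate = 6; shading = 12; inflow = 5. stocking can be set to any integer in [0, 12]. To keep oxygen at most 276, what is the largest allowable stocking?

stocking = 9

Substituting into the turbidity equation gives turbidity = 3*stocking + 14.
Substituting into the temp_strat equation gives temp_strat = 6*stocking + 29.
Substituting into the oxygen equation gives oxygen = 18*stocking + 114.
Require 18*stocking + 114 ≤ 276, so stocking ≤ 9.
The largest integer in [0, 12] satisfying this is 9.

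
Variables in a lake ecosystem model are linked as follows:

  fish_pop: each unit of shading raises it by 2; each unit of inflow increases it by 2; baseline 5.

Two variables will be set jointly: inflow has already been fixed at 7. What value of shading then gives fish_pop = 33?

With inflow held at 7:
Substituting into the fish_pop equation gives fish_pop = 2*shading + 19.
Solve 2*shading + 19 = 33: shading = (33 - 19) / 2 = 7.

shading = 7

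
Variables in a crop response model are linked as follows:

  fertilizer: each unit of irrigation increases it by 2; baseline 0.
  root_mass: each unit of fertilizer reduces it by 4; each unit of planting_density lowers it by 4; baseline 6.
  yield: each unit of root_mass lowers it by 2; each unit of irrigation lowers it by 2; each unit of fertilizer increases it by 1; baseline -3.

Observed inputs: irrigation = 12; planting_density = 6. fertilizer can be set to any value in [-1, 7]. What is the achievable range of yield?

Intervening on fertilizer fixes its value directly, overriding its dependence on irrigation.
Substituting into the root_mass equation gives root_mass = -4*fertilizer - 18.
Substituting into the yield equation gives yield = 9*fertilizer + 9.
Linear in fertilizer, so extremes are at the endpoints: fertilizer = -1 gives yield = 0; fertilizer = 7 gives yield = 72.

0 to 72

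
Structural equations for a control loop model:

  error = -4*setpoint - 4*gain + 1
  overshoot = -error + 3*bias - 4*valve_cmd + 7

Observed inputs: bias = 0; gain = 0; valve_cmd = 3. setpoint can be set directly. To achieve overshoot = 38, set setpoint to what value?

setpoint = 11

Substituting into the error equation gives error = -4*setpoint + 1.
overshoot becomes 4*setpoint - 6.
Solve 4*setpoint - 6 = 38: setpoint = (38 + 6) / 4 = 11.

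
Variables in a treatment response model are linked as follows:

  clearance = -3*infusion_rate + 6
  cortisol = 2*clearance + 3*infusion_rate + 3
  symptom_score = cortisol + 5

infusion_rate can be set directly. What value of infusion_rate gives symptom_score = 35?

Substituting into the cortisol equation gives cortisol = -3*infusion_rate + 15.
Substituting into the symptom_score equation gives symptom_score = -3*infusion_rate + 20.
Solve -3*infusion_rate + 20 = 35: infusion_rate = (35 - 20) / -3 = -5.

infusion_rate = -5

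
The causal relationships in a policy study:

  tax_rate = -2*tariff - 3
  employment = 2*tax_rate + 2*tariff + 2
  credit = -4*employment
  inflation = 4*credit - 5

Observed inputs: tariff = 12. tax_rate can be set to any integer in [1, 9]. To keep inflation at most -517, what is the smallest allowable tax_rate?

tax_rate = 3

Intervening on tax_rate fixes its value directly, overriding its dependence on tariff.
Substituting into the employment equation gives employment = 2*tax_rate + 26.
Substituting into the credit equation gives credit = -8*tax_rate - 104.
Substituting into the inflation equation gives inflation = -32*tax_rate - 421.
Require -32*tax_rate - 421 ≤ -517, so tax_rate ≥ 3.
The smallest integer in [1, 9] satisfying this is 3.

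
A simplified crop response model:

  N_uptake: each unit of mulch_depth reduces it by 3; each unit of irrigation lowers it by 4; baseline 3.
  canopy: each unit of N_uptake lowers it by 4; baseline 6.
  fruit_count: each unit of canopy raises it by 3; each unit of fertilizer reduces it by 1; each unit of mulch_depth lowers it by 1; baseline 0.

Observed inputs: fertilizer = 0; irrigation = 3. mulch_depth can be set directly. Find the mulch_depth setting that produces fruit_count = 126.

mulch_depth = 0

Substituting into the N_uptake equation gives N_uptake = -3*mulch_depth - 9.
Substituting into the canopy equation gives canopy = 12*mulch_depth + 42.
Substituting into the fruit_count equation gives fruit_count = 35*mulch_depth + 126.
Solve 35*mulch_depth + 126 = 126: mulch_depth = (126 - 126) / 35 = 0.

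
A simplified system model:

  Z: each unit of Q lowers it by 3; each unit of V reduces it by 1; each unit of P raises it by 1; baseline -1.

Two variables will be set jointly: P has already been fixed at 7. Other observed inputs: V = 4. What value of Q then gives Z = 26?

With P held at 7:
Substituting into the Z equation gives Z = -3*Q + 2.
Solve -3*Q + 2 = 26: Q = (26 - 2) / -3 = -8.

Q = -8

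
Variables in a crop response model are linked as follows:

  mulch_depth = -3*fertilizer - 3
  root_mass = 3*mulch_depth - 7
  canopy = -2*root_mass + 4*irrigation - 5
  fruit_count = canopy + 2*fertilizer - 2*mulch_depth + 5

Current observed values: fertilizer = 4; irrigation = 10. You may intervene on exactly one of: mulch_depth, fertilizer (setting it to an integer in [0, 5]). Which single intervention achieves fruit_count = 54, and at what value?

set mulch_depth = 1

Intervening on mulch_depth: with other inputs at their observed values, fruit_count = -8*mulch_depth + 62. Solving for 54 gives mulch_depth = 1, within [0, 5].
Intervening on fertilizer: fruit_count = 26*fertilizer + 78. Reaching 54 requires fertilizer = -12/13, not an integer.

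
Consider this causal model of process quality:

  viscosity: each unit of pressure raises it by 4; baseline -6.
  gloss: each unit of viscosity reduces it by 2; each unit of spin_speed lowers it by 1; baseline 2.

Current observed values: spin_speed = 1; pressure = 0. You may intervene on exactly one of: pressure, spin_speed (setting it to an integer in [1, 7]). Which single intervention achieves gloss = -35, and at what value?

Intervening on pressure: with other inputs at their observed values, gloss = -8*pressure + 13. Solving for -35 gives pressure = 6, within [1, 7].
Intervening on spin_speed: gloss = -spin_speed + 14. Reaching -35 requires spin_speed = 49, outside [1, 7].

set pressure = 6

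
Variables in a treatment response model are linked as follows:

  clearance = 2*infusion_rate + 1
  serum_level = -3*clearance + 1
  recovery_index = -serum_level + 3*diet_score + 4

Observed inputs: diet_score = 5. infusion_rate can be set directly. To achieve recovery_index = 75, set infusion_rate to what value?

infusion_rate = 9

Substituting into the serum_level equation gives serum_level = -6*infusion_rate - 2.
Substituting into the recovery_index equation gives recovery_index = 6*infusion_rate + 21.
Solve 6*infusion_rate + 21 = 75: infusion_rate = (75 - 21) / 6 = 9.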